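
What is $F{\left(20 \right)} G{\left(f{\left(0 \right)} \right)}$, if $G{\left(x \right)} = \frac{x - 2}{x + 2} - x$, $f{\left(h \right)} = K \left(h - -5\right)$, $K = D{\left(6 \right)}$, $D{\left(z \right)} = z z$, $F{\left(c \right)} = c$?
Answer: $- \frac{325820}{91} \approx -3580.4$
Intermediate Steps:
$D{\left(z \right)} = z^{2}$
$K = 36$ ($K = 6^{2} = 36$)
$f{\left(h \right)} = 180 + 36 h$ ($f{\left(h \right)} = 36 \left(h - -5\right) = 36 \left(h + 5\right) = 36 \left(5 + h\right) = 180 + 36 h$)
$G{\left(x \right)} = - x + \frac{-2 + x}{2 + x}$ ($G{\left(x \right)} = \frac{-2 + x}{2 + x} - x = - x + \frac{-2 + x}{2 + x}$)
$F{\left(20 \right)} G{\left(f{\left(0 \right)} \right)} = 20 \frac{-2 - \left(180 + 36 \cdot 0\right) - \left(180 + 36 \cdot 0\right)^{2}}{2 + \left(180 + 36 \cdot 0\right)} = 20 \frac{-2 - \left(180 + 0\right) - \left(180 + 0\right)^{2}}{2 + \left(180 + 0\right)} = 20 \frac{-2 - 180 - 180^{2}}{2 + 180} = 20 \frac{-2 - 180 - 32400}{182} = 20 \cdot \frac{1}{182} \left(-32582\right) = 20 \left(- \frac{16291}{91}\right) = - \frac{325820}{91}$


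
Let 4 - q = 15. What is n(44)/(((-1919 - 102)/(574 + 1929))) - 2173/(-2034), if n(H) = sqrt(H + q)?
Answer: 2173/2034 - 2503*sqrt(33)/2021 ≈ -6.0463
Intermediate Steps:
q = -11 (q = 4 - 1*15 = 4 - 15 = -11)
n(H) = sqrt(-11 + H) (n(H) = sqrt(H - 11) = sqrt(-11 + H))
n(44)/(((-1919 - 102)/(574 + 1929))) - 2173/(-2034) = sqrt(-11 + 44)/(((-1919 - 102)/(574 + 1929))) - 2173/(-2034) = sqrt(33)/((-2021/2503)) - 2173*(-1/2034) = sqrt(33)/((-2021*1/2503)) + 2173/2034 = sqrt(33)/(-2021/2503) + 2173/2034 = sqrt(33)*(-2503/2021) + 2173/2034 = -2503*sqrt(33)/2021 + 2173/2034 = 2173/2034 - 2503*sqrt(33)/2021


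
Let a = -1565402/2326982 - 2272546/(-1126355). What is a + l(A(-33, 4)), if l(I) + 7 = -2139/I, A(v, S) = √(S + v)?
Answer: -7411039703904/1310503905305 + 2139*I*√29/29 ≈ -5.6551 + 397.2*I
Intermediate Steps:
a = 1762487633231/1310503905305 (a = -1565402*1/2326982 - 2272546*(-1/1126355) = -782701/1163491 + 2272546/1126355 = 1762487633231/1310503905305 ≈ 1.3449)
l(I) = -7 - 2139/I
a + l(A(-33, 4)) = 1762487633231/1310503905305 + (-7 - 2139/√(4 - 33)) = 1762487633231/1310503905305 + (-7 - 2139*(-I*√29/29)) = 1762487633231/1310503905305 + (-7 - (-2139)*I*√29/29) = 1762487633231/1310503905305 + (-7 + 2139*I*√29/29) = -7411039703904/1310503905305 + 2139*I*√29/29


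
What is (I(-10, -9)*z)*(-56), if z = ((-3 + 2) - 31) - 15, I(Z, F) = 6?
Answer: 15792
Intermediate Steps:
z = -47 (z = (-1 - 31) - 15 = -32 - 15 = -47)
(I(-10, -9)*z)*(-56) = (6*(-47))*(-56) = -282*(-56) = 15792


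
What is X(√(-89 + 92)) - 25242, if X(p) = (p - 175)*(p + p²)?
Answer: -25764 - 172*√3 ≈ -26062.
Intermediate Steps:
X(p) = (-175 + p)*(p + p²)
X(√(-89 + 92)) - 25242 = √(-89 + 92)*(-175 + (√(-89 + 92))² - 174*√(-89 + 92)) - 25242 = √3*(-175 + (√3)² - 174*√3) - 25242 = √3*(-175 + 3 - 174*√3) - 25242 = √3*(-172 - 174*√3) - 25242 = -25242 + √3*(-172 - 174*√3)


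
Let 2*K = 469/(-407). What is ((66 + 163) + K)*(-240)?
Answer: -22312440/407 ≈ -54822.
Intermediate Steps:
K = -469/814 (K = (469/(-407))/2 = (469*(-1/407))/2 = (1/2)*(-469/407) = -469/814 ≈ -0.57617)
((66 + 163) + K)*(-240) = ((66 + 163) - 469/814)*(-240) = (229 - 469/814)*(-240) = (185937/814)*(-240) = -22312440/407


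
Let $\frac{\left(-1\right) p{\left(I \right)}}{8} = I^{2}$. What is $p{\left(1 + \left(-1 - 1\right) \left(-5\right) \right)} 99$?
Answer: $-95832$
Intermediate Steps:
$p{\left(I \right)} = - 8 I^{2}$
$p{\left(1 + \left(-1 - 1\right) \left(-5\right) \right)} 99 = - 8 \left(1 + \left(-1 - 1\right) \left(-5\right)\right)^{2} \cdot 99 = - 8 \left(1 - -10\right)^{2} \cdot 99 = - 8 \left(1 + 10\right)^{2} \cdot 99 = - 8 \cdot 11^{2} \cdot 99 = \left(-8\right) 121 \cdot 99 = \left(-968\right) 99 = -95832$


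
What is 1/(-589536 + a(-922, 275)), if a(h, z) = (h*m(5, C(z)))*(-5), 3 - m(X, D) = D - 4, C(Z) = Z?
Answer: -1/1825016 ≈ -5.4794e-7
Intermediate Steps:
m(X, D) = 7 - D (m(X, D) = 3 - (D - 4) = 3 - (-4 + D) = 3 + (4 - D) = 7 - D)
a(h, z) = -5*h*(7 - z) (a(h, z) = (h*(7 - z))*(-5) = -5*h*(7 - z))
1/(-589536 + a(-922, 275)) = 1/(-589536 + 5*(-922)*(-7 + 275)) = 1/(-589536 + 5*(-922)*268) = 1/(-589536 - 1235480) = 1/(-1825016) = -1/1825016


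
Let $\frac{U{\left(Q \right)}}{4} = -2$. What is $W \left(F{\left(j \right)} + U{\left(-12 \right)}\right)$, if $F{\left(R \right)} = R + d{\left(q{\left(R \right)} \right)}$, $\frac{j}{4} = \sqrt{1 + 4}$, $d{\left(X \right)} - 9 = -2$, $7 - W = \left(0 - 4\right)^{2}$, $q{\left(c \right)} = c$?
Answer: $9 - 36 \sqrt{5} \approx -71.498$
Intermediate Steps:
$W = -9$ ($W = 7 - \left(0 - 4\right)^{2} = 7 - \left(-4\right)^{2} = 7 - 16 = -9$)
$d{\left(X \right)} = 7$ ($d{\left(X \right)} = 9 - 2 = 7$)
$U{\left(Q \right)} = -8$ ($U{\left(Q \right)} = 4 \left(-2\right) = -8$)
$j = 4 \sqrt{5}$ ($j = 4 \sqrt{1 + 4} = 4 \sqrt{5} \approx 8.9443$)
$F{\left(R \right)} = 7 + R$ ($F{\left(R \right)} = R + 7 = 7 + R$)
$W \left(F{\left(j \right)} + U{\left(-12 \right)}\right) = - 9 \left(\left(7 + 4 \sqrt{5}\right) - 8\right) = - 9 \left(-1 + 4 \sqrt{5}\right) = 9 - 36 \sqrt{5}$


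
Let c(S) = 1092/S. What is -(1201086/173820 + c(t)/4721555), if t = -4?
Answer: -189031538529/27356689670 ≈ -6.9099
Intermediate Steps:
-(1201086/173820 + c(t)/4721555) = -(1201086/173820 + (1092/(-4))/4721555) = -(1201086*(1/173820) + (1092*(-¼))*(1/4721555)) = -(200181/28970 - 273*1/4721555) = -(200181/28970 - 273/4721555) = -1*189031538529/27356689670 = -189031538529/27356689670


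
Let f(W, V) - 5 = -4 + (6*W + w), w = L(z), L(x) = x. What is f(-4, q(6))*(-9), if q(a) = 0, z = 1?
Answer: 198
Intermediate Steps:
w = 1
f(W, V) = 2 + 6*W (f(W, V) = 5 + (-4 + (6*W + 1)) = 5 + (-4 + (1 + 6*W)) = 5 + (-3 + 6*W) = 2 + 6*W)
f(-4, q(6))*(-9) = (2 + 6*(-4))*(-9) = (2 - 24)*(-9) = -22*(-9) = 198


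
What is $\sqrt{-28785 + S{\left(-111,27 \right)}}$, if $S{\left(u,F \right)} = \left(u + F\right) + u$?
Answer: $6 i \sqrt{805} \approx 170.24 i$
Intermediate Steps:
$S{\left(u,F \right)} = F + 2 u$ ($S{\left(u,F \right)} = \left(F + u\right) + u = F + 2 u$)
$\sqrt{-28785 + S{\left(-111,27 \right)}} = \sqrt{-28785 + \left(27 + 2 \left(-111\right)\right)} = \sqrt{-28785 + \left(27 - 222\right)} = \sqrt{-28785 - 195} = \sqrt{-28980} = 6 i \sqrt{805}$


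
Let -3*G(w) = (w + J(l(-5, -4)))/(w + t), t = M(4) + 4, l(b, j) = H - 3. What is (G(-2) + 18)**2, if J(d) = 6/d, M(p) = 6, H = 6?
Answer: 324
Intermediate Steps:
l(b, j) = 3 (l(b, j) = 6 - 3 = 3)
t = 10 (t = 6 + 4 = 10)
G(w) = -(2 + w)/(3*(10 + w)) (G(w) = -(w + 6/3)/(3*(w + 10)) = -(w + 6*(1/3))/(3*(10 + w)) = -(w + 2)/(3*(10 + w)) = -(2 + w)/(3*(10 + w)))
(G(-2) + 18)**2 = ((-2 - 1*(-2))/(3*(10 - 2)) + 18)**2 = ((1/3)*(-2 + 2)/8 + 18)**2 = ((1/3)*(1/8)*0 + 18)**2 = (0 + 18)**2 = 18**2 = 324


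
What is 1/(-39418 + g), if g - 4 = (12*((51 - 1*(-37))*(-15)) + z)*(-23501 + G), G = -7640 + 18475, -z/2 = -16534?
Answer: -1/218249262 ≈ -4.5819e-9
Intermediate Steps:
z = 33068 (z = -2*(-16534) = 33068)
G = 10835
g = -218209844 (g = 4 + (12*((51 - 1*(-37))*(-15)) + 33068)*(-23501 + 10835) = 4 + (12*((51 + 37)*(-15)) + 33068)*(-12666) = 4 + (12*(88*(-15)) + 33068)*(-12666) = 4 + (12*(-1320) + 33068)*(-12666) = 4 + (-15840 + 33068)*(-12666) = 4 + 17228*(-12666) = 4 - 218209848 = -218209844)
1/(-39418 + g) = 1/(-39418 - 218209844) = 1/(-218249262) = -1/218249262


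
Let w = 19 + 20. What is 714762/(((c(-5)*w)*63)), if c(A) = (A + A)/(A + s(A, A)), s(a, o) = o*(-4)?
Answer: -39709/91 ≈ -436.36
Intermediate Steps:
s(a, o) = -4*o
w = 39
c(A) = -⅔ (c(A) = (A + A)/(A - 4*A) = (2*A)/((-3*A)) = (2*A)*(-1/(3*A)) = -⅔)
714762/(((c(-5)*w)*63)) = 714762/((-⅔*39*63)) = 714762/((-26*63)) = 714762/(-1638) = 714762*(-1/1638) = -39709/91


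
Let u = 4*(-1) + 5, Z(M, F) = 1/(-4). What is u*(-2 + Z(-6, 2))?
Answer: -9/4 ≈ -2.2500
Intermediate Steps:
Z(M, F) = -1/4
u = 1 (u = -4 + 5 = 1)
u*(-2 + Z(-6, 2)) = 1*(-2 - 1/4) = 1*(-9/4) = -9/4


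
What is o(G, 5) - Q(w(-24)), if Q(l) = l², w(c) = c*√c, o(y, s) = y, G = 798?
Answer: 14622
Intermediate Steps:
w(c) = c^(3/2)
o(G, 5) - Q(w(-24)) = 798 - ((-24)^(3/2))² = 798 - (-48*I*√6)² = 798 - 1*(-13824) = 798 + 13824 = 14622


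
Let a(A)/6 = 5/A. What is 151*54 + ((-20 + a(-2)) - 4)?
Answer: 8115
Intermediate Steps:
a(A) = 30/A (a(A) = 6*(5/A) = 30/A)
151*54 + ((-20 + a(-2)) - 4) = 151*54 + ((-20 + 30/(-2)) - 4) = 8154 + ((-20 + 30*(-½)) - 4) = 8154 + ((-20 - 15) - 4) = 8154 + (-35 - 4) = 8154 - 39 = 8115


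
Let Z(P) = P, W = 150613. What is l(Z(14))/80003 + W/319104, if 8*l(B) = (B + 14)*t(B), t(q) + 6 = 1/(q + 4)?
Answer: 1720407529/3647039616 ≈ 0.47173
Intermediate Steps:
t(q) = -6 + 1/(4 + q) (t(q) = -6 + 1/(q + 4) = -6 + 1/(4 + q))
l(B) = (-23 - 6*B)*(14 + B)/(8*(4 + B)) (l(B) = ((B + 14)*((-23 - 6*B)/(4 + B)))/8 = ((14 + B)*((-23 - 6*B)/(4 + B)))/8 = ((-23 - 6*B)*(14 + B)/(4 + B))/8 = (-23 - 6*B)*(14 + B)/(8*(4 + B)))
l(Z(14))/80003 + W/319104 = -(14 + 14)*(23 + 6*14)/(32 + 8*14)/80003 + 150613/319104 = -1*28*(23 + 84)/(32 + 112)*(1/80003) + 150613*(1/319104) = -1*28*107/144*(1/80003) + 150613/319104 = -1*1/144*28*107*(1/80003) + 150613/319104 = -749/36*1/80003 + 150613/319104 = -107/411444 + 150613/319104 = 1720407529/3647039616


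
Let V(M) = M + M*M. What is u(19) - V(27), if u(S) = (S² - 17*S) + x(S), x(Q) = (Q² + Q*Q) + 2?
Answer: 6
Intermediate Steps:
x(Q) = 2 + 2*Q² (x(Q) = (Q² + Q²) + 2 = 2*Q² + 2 = 2 + 2*Q²)
V(M) = M + M²
u(S) = 2 - 17*S + 3*S² (u(S) = (S² - 17*S) + (2 + 2*S²) = 2 - 17*S + 3*S²)
u(19) - V(27) = (2 - 17*19 + 3*19²) - 27*(1 + 27) = (2 - 323 + 3*361) - 27*28 = (2 - 323 + 1083) - 1*756 = 762 - 756 = 6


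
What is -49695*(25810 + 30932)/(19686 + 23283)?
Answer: -939931230/14323 ≈ -65624.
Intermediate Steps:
-49695*(25810 + 30932)/(19686 + 23283) = -49695/(42969/56742) = -49695/(42969*(1/56742)) = -49695/14323/18914 = -49695*18914/14323 = -939931230/14323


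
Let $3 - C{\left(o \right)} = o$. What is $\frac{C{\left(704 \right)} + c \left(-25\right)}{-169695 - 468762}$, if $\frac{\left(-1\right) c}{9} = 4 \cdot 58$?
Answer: $- \frac{51499}{638457} \approx -0.080662$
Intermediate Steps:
$c = -2088$ ($c = - 9 \cdot 4 \cdot 58 = \left(-9\right) 232 = -2088$)
$C{\left(o \right)} = 3 - o$
$\frac{C{\left(704 \right)} + c \left(-25\right)}{-169695 - 468762} = \frac{\left(3 - 704\right) - -52200}{-169695 - 468762} = \frac{\left(3 - 704\right) + 52200}{-638457} = \left(-701 + 52200\right) \left(- \frac{1}{638457}\right) = 51499 \left(- \frac{1}{638457}\right) = - \frac{51499}{638457}$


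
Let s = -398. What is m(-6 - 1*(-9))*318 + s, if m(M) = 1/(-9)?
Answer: -1300/3 ≈ -433.33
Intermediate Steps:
m(M) = -1/9
m(-6 - 1*(-9))*318 + s = -1/9*318 - 398 = -106/3 - 398 = -1300/3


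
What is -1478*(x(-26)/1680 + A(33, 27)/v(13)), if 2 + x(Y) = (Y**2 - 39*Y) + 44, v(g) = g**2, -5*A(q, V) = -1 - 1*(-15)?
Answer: -53208739/35490 ≈ -1499.3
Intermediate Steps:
A(q, V) = -14/5 (A(q, V) = -(-1 - 1*(-15))/5 = -(-1 + 15)/5 = -1/5*14 = -14/5)
x(Y) = 42 + Y**2 - 39*Y (x(Y) = -2 + ((Y**2 - 39*Y) + 44) = -2 + (44 + Y**2 - 39*Y) = 42 + Y**2 - 39*Y)
-1478*(x(-26)/1680 + A(33, 27)/v(13)) = -1478*((42 + (-26)**2 - 39*(-26))/1680 - 14/(5*(13**2))) = -1478*((42 + 676 + 1014)*(1/1680) - 14/5/169) = -1478*(1732*(1/1680) - 14/5*1/169) = -1478*(433/420 - 14/845) = -1478*72001/70980 = -53208739/35490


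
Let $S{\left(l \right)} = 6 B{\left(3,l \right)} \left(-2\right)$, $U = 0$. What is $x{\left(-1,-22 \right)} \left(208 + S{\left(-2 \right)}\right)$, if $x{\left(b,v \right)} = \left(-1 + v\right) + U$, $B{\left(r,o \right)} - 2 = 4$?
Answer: $-3128$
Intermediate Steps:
$B{\left(r,o \right)} = 6$ ($B{\left(r,o \right)} = 2 + 4 = 6$)
$x{\left(b,v \right)} = -1 + v$ ($x{\left(b,v \right)} = \left(-1 + v\right) + 0 = -1 + v$)
$S{\left(l \right)} = -72$ ($S{\left(l \right)} = 6 \cdot 6 \left(-2\right) = 36 \left(-2\right) = -72$)
$x{\left(-1,-22 \right)} \left(208 + S{\left(-2 \right)}\right) = \left(-1 - 22\right) \left(208 - 72\right) = \left(-23\right) 136 = -3128$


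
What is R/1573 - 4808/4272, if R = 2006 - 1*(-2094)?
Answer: 1244027/839982 ≈ 1.4810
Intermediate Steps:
R = 4100 (R = 2006 + 2094 = 4100)
R/1573 - 4808/4272 = 4100/1573 - 4808/4272 = 4100*(1/1573) - 4808*1/4272 = 4100/1573 - 601/534 = 1244027/839982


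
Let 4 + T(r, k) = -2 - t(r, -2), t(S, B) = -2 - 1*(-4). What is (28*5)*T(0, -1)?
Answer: -1120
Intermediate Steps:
t(S, B) = 2 (t(S, B) = -2 + 4 = 2)
T(r, k) = -8 (T(r, k) = -4 + (-2 - 1*2) = -4 + (-2 - 2) = -4 - 4 = -8)
(28*5)*T(0, -1) = (28*5)*(-8) = 140*(-8) = -1120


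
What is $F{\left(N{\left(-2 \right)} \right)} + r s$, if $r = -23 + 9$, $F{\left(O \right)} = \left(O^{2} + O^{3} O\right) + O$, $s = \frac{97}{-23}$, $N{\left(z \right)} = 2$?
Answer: $\frac{1864}{23} \approx 81.043$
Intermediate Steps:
$s = - \frac{97}{23}$ ($s = 97 \left(- \frac{1}{23}\right) = - \frac{97}{23} \approx -4.2174$)
$F{\left(O \right)} = O + O^{2} + O^{4}$ ($F{\left(O \right)} = \left(O^{2} + O^{4}\right) + O = O + O^{2} + O^{4}$)
$r = -14$
$F{\left(N{\left(-2 \right)} \right)} + r s = 2 \left(1 + 2 + 2^{3}\right) - - \frac{1358}{23} = 2 \left(1 + 2 + 8\right) + \frac{1358}{23} = 2 \cdot 11 + \frac{1358}{23} = 22 + \frac{1358}{23} = \frac{1864}{23}$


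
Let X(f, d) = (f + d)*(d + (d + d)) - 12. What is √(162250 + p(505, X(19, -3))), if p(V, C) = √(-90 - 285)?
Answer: √(162250 + 5*I*√15) ≈ 402.8 + 0.024*I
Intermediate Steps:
X(f, d) = -12 + 3*d*(d + f) (X(f, d) = (d + f)*(d + 2*d) - 12 = (d + f)*(3*d) - 12 = 3*d*(d + f) - 12 = -12 + 3*d*(d + f))
p(V, C) = 5*I*√15 (p(V, C) = √(-375) = 5*I*√15)
√(162250 + p(505, X(19, -3))) = √(162250 + 5*I*√15)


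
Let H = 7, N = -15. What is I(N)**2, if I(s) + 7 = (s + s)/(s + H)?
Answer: 169/16 ≈ 10.563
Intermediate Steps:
I(s) = -7 + 2*s/(7 + s) (I(s) = -7 + (s + s)/(s + 7) = -7 + (2*s)/(7 + s) = -7 + 2*s/(7 + s))
I(N)**2 = ((-49 - 5*(-15))/(7 - 15))**2 = ((-49 + 75)/(-8))**2 = (-1/8*26)**2 = (-13/4)**2 = 169/16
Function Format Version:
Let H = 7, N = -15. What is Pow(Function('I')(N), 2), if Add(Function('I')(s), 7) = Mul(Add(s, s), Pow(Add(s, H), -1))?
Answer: Rational(169, 16) ≈ 10.563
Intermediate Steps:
Function('I')(s) = Add(-7, Mul(2, s, Pow(Add(7, s), -1))) (Function('I')(s) = Add(-7, Mul(Add(s, s), Pow(Add(s, 7), -1))) = Add(-7, Mul(Mul(2, s), Pow(Add(7, s), -1))) = Add(-7, Mul(2, s, Pow(Add(7, s), -1))))
Pow(Function('I')(N), 2) = Pow(Mul(Pow(Add(7, -15), -1), Add(-49, Mul(-5, -15))), 2) = Pow(Mul(Pow(-8, -1), Add(-49, 75)), 2) = Pow(Mul(Rational(-1, 8), 26), 2) = Pow(Rational(-13, 4), 2) = Rational(169, 16)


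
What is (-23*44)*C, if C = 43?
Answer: -43516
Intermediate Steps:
(-23*44)*C = -23*44*43 = -1012*43 = -43516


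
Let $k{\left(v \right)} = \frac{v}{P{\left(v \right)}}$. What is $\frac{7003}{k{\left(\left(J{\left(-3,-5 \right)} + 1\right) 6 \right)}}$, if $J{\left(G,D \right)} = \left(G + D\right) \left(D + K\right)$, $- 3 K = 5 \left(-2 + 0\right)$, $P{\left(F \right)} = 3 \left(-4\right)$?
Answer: $- \frac{42018}{43} \approx -977.16$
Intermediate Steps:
$P{\left(F \right)} = -12$
$K = \frac{10}{3}$ ($K = - \frac{5 \left(-2 + 0\right)}{3} = - \frac{5 \left(-2\right)}{3} = \left(- \frac{1}{3}\right) \left(-10\right) = \frac{10}{3} \approx 3.3333$)
$J{\left(G,D \right)} = \left(\frac{10}{3} + D\right) \left(D + G\right)$ ($J{\left(G,D \right)} = \left(G + D\right) \left(D + \frac{10}{3}\right) = \left(D + G\right) \left(\frac{10}{3} + D\right) = \left(\frac{10}{3} + D\right) \left(D + G\right)$)
$k{\left(v \right)} = - \frac{v}{12}$ ($k{\left(v \right)} = \frac{v}{-12} = v \left(- \frac{1}{12}\right) = - \frac{v}{12}$)
$\frac{7003}{k{\left(\left(J{\left(-3,-5 \right)} + 1\right) 6 \right)}} = \frac{7003}{\left(- \frac{1}{12}\right) \left(\left(\left(-5\right)^{2} + \frac{10}{3} \left(-5\right) + \frac{10}{3} \left(-3\right) - -15\right) + 1\right) 6} = \frac{7003}{\left(- \frac{1}{12}\right) \left(\left(25 - \frac{50}{3} - 10 + 15\right) + 1\right) 6} = \frac{7003}{\left(- \frac{1}{12}\right) \left(\frac{40}{3} + 1\right) 6} = \frac{7003}{\left(- \frac{1}{12}\right) \frac{43}{3} \cdot 6} = \frac{7003}{\left(- \frac{1}{12}\right) 86} = \frac{7003}{- \frac{43}{6}} = 7003 \left(- \frac{6}{43}\right) = - \frac{42018}{43}$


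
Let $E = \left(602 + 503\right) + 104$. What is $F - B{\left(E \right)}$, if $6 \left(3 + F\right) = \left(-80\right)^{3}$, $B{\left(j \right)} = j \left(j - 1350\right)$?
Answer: $\frac{255398}{3} \approx 85133.0$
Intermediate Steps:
$E = 1209$ ($E = 1105 + 104 = 1209$)
$B{\left(j \right)} = j \left(-1350 + j\right)$
$F = - \frac{256009}{3}$ ($F = -3 + \frac{\left(-80\right)^{3}}{6} = -3 + \frac{1}{6} \left(-512000\right) = -3 - \frac{256000}{3} = - \frac{256009}{3} \approx -85336.0$)
$F - B{\left(E \right)} = - \frac{256009}{3} - 1209 \left(-1350 + 1209\right) = - \frac{256009}{3} - 1209 \left(-141\right) = - \frac{256009}{3} - -170469 = - \frac{256009}{3} + 170469 = \frac{255398}{3}$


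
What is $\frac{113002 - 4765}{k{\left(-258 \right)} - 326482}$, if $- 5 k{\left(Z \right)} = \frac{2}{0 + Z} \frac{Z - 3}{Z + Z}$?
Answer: $- \frac{1334201420}{4024434777} \approx -0.33153$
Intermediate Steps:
$k{\left(Z \right)} = - \frac{-3 + Z}{5 Z^{2}}$ ($k{\left(Z \right)} = - \frac{\frac{2}{0 + Z} \frac{Z - 3}{Z + Z}}{5} = - \frac{\frac{2}{Z} \frac{-3 + Z}{2 Z}}{5} = - \frac{\frac{1}{Z^{2}} \left(-3 + Z\right)}{5} = - \frac{-3 + Z}{5 Z^{2}}$)
$\frac{113002 - 4765}{k{\left(-258 \right)} - 326482} = \frac{113002 - 4765}{\frac{3 - -258}{5 \cdot 66564} - 326482} = \frac{108237}{\frac{1}{5} \cdot \frac{1}{66564} \left(3 + 258\right) - 326482} = \frac{108237}{\frac{1}{5} \cdot \frac{1}{66564} \cdot 261 - 326482} = \frac{108237}{\frac{29}{36980} - 326482} = \frac{108237}{- \frac{12073304331}{36980}} = 108237 \left(- \frac{36980}{12073304331}\right) = - \frac{1334201420}{4024434777}$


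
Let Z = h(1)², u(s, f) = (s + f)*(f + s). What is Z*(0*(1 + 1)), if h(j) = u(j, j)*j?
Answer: 0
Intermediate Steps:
u(s, f) = (f + s)² (u(s, f) = (f + s)*(f + s) = (f + s)²)
h(j) = 4*j³ (h(j) = (j + j)²*j = (2*j)²*j = (4*j²)*j = 4*j³)
Z = 16 (Z = (4*1³)² = (4*1)² = 4² = 16)
Z*(0*(1 + 1)) = 16*(0*(1 + 1)) = 16*(0*2) = 16*0 = 0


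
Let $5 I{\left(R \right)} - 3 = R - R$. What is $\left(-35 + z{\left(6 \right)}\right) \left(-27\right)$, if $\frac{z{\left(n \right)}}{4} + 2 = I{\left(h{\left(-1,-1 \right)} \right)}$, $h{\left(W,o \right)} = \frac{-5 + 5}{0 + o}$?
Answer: $\frac{5481}{5} \approx 1096.2$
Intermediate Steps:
$h{\left(W,o \right)} = 0$ ($h{\left(W,o \right)} = \frac{0}{o} = 0$)
$I{\left(R \right)} = \frac{3}{5}$ ($I{\left(R \right)} = \frac{3}{5} + \frac{R - R}{5} = \frac{3}{5} + \frac{1}{5} \cdot 0 = \frac{3}{5} + 0 = \frac{3}{5}$)
$z{\left(n \right)} = - \frac{28}{5}$ ($z{\left(n \right)} = -8 + 4 \cdot \frac{3}{5} = -8 + \frac{12}{5} = - \frac{28}{5}$)
$\left(-35 + z{\left(6 \right)}\right) \left(-27\right) = \left(-35 - \frac{28}{5}\right) \left(-27\right) = \left(- \frac{203}{5}\right) \left(-27\right) = \frac{5481}{5}$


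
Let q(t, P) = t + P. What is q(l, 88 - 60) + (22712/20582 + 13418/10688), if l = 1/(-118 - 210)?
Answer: 1669424027/54995104 ≈ 30.356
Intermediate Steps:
l = -1/328 (l = 1/(-328) = -1/328 ≈ -0.0030488)
q(t, P) = P + t
q(l, 88 - 60) + (22712/20582 + 13418/10688) = ((88 - 60) - 1/328) + (22712/20582 + 13418/10688) = (28 - 1/328) + (22712*(1/20582) + 13418*(1/10688)) = 9183/328 + (11356/10291 + 6709/5344) = 9183/328 + 129728783/54995104 = 1669424027/54995104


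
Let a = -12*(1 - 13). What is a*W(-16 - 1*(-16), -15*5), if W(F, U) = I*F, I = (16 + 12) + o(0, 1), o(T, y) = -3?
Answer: 0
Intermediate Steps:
a = 144 (a = -12*(-12) = 144)
I = 25 (I = (16 + 12) - 3 = 28 - 3 = 25)
W(F, U) = 25*F
a*W(-16 - 1*(-16), -15*5) = 144*(25*(-16 - 1*(-16))) = 144*(25*(-16 + 16)) = 144*(25*0) = 144*0 = 0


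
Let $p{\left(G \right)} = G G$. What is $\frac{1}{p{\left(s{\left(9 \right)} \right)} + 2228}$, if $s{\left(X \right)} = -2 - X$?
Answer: $\frac{1}{2349} \approx 0.00042571$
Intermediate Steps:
$p{\left(G \right)} = G^{2}$
$\frac{1}{p{\left(s{\left(9 \right)} \right)} + 2228} = \frac{1}{\left(-2 - 9\right)^{2} + 2228} = \frac{1}{\left(-11\right)^{2} + 2228} = \frac{1}{121 + 2228} = \frac{1}{2349}$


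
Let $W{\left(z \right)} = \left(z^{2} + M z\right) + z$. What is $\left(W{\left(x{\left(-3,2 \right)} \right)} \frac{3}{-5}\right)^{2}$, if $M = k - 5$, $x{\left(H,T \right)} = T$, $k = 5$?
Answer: $\frac{324}{25} \approx 12.96$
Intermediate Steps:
$M = 0$ ($M = 5 - 5 = 0$)
$W{\left(z \right)} = z + z^{2}$ ($W{\left(z \right)} = \left(z^{2} + 0 z\right) + z = \left(z^{2} + 0\right) + z = z^{2} + z = z + z^{2}$)
$\left(W{\left(x{\left(-3,2 \right)} \right)} \frac{3}{-5}\right)^{2} = \left(2 \left(1 + 2\right) \frac{3}{-5}\right)^{2} = \left(2 \cdot 3 \cdot 3 \left(- \frac{1}{5}\right)\right)^{2} = \left(6 \left(- \frac{3}{5}\right)\right)^{2} = \left(- \frac{18}{5}\right)^{2} = \frac{324}{25}$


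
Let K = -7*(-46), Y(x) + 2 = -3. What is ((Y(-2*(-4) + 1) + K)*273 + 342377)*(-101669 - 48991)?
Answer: -64620785880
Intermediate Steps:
Y(x) = -5 (Y(x) = -2 - 3 = -5)
K = 322
((Y(-2*(-4) + 1) + K)*273 + 342377)*(-101669 - 48991) = ((-5 + 322)*273 + 342377)*(-101669 - 48991) = (317*273 + 342377)*(-150660) = (86541 + 342377)*(-150660) = 428918*(-150660) = -64620785880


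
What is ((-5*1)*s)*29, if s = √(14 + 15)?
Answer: -145*√29 ≈ -780.85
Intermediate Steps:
s = √29 ≈ 5.3852
((-5*1)*s)*29 = ((-5*1)*√29)*29 = -5*√29*29 = -145*√29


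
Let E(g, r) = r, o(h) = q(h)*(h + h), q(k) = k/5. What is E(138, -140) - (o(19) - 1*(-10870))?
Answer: -55772/5 ≈ -11154.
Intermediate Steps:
q(k) = k/5 (q(k) = k*(⅕) = k/5)
o(h) = 2*h²/5 (o(h) = (h/5)*(h + h) = (h/5)*(2*h) = 2*h²/5)
E(138, -140) - (o(19) - 1*(-10870)) = -140 - ((⅖)*19² - 1*(-10870)) = -140 - ((⅖)*361 + 10870) = -140 - (722/5 + 10870) = -140 - 1*55072/5 = -140 - 55072/5 = -55772/5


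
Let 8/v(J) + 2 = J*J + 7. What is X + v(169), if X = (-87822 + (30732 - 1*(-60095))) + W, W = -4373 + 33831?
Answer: 463669033/14283 ≈ 32463.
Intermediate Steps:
v(J) = 8/(5 + J²) (v(J) = 8/(-2 + (J*J + 7)) = 8/(-2 + (J² + 7)) = 8/(-2 + (7 + J²)) = 8/(5 + J²))
W = 29458
X = 32463 (X = (-87822 + (30732 - 1*(-60095))) + 29458 = (-87822 + (30732 + 60095)) + 29458 = (-87822 + 90827) + 29458 = 3005 + 29458 = 32463)
X + v(169) = 32463 + 8/(5 + 169²) = 32463 + 8/(5 + 28561) = 32463 + 8/28566 = 32463 + 8*(1/28566) = 32463 + 4/14283 = 463669033/14283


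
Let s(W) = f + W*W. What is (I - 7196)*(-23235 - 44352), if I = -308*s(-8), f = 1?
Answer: 1839447792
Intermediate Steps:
s(W) = 1 + W² (s(W) = 1 + W*W = 1 + W²)
I = -20020 (I = -308*(1 + (-8)²) = -308*(1 + 64) = -308*65 = -20020)
(I - 7196)*(-23235 - 44352) = (-20020 - 7196)*(-23235 - 44352) = -27216*(-67587) = 1839447792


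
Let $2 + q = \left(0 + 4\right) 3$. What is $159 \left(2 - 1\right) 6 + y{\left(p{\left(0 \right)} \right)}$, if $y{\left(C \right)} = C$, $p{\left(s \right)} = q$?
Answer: $964$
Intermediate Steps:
$q = 10$ ($q = -2 + \left(0 + 4\right) 3 = -2 + 4 \cdot 3 = -2 + 12 = 10$)
$p{\left(s \right)} = 10$
$159 \left(2 - 1\right) 6 + y{\left(p{\left(0 \right)} \right)} = 159 \left(2 - 1\right) 6 + 10 = 159 \cdot 1 \cdot 6 + 10 = 159 \cdot 6 + 10 = 954 + 10 = 964$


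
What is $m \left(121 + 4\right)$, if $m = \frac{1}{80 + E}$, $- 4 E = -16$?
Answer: $\frac{125}{84} \approx 1.4881$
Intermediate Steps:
$E = 4$ ($E = \left(- \frac{1}{4}\right) \left(-16\right) = 4$)
$m = \frac{1}{84}$ ($m = \frac{1}{80 + 4} = \frac{1}{84} \approx 0.011905$)
$m \left(121 + 4\right) = \frac{121 + 4}{84} = \frac{1}{84} \cdot 125 = \frac{125}{84}$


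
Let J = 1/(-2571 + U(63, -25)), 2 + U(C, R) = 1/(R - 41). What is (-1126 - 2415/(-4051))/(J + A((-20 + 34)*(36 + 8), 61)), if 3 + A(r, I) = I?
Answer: -774206689009/39900065236 ≈ -19.404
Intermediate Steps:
U(C, R) = -2 + 1/(-41 + R) (U(C, R) = -2 + 1/(R - 41) = -2 + 1/(-41 + R))
A(r, I) = -3 + I
J = -66/169819 (J = 1/(-2571 + (83 - 2*(-25))/(-41 - 25)) = 1/(-2571 + (83 + 50)/(-66)) = 1/(-2571 - 1/66*133) = 1/(-2571 - 133/66) = 1/(-169819/66) = -66/169819 ≈ -0.00038865)
(-1126 - 2415/(-4051))/(J + A((-20 + 34)*(36 + 8), 61)) = (-1126 - 2415/(-4051))/(-66/169819 + (-3 + 61)) = (-1126 - 2415*(-1/4051))/(-66/169819 + 58) = (-1126 + 2415/4051)/(9849436/169819) = -4559011/4051*169819/9849436 = -774206689009/39900065236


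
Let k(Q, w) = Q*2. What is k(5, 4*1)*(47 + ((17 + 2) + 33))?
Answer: 990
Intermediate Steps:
k(Q, w) = 2*Q
k(5, 4*1)*(47 + ((17 + 2) + 33)) = (2*5)*(47 + ((17 + 2) + 33)) = 10*(47 + (19 + 33)) = 10*(47 + 52) = 10*99 = 990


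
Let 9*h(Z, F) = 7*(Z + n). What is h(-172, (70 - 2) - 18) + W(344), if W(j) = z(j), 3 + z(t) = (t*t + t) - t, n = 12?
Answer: 1063877/9 ≈ 1.1821e+5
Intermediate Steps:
z(t) = -3 + t**2 (z(t) = -3 + ((t*t + t) - t) = -3 + ((t**2 + t) - t) = -3 + ((t + t**2) - t) = -3 + t**2)
W(j) = -3 + j**2
h(Z, F) = 28/3 + 7*Z/9 (h(Z, F) = (7*(Z + 12))/9 = (7*(12 + Z))/9 = (84 + 7*Z)/9 = 28/3 + 7*Z/9)
h(-172, (70 - 2) - 18) + W(344) = (28/3 + (7/9)*(-172)) + (-3 + 344**2) = (28/3 - 1204/9) + (-3 + 118336) = -1120/9 + 118333 = 1063877/9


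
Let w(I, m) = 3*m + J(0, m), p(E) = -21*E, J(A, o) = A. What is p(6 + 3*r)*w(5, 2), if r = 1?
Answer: -1134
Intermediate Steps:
w(I, m) = 3*m (w(I, m) = 3*m + 0 = 3*m)
p(6 + 3*r)*w(5, 2) = (-21*(6 + 3*1))*(3*2) = -21*(6 + 3)*6 = -21*9*6 = -189*6 = -1134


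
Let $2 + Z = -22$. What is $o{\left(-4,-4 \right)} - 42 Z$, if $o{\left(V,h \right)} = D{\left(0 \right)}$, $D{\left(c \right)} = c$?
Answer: $1008$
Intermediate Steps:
$Z = -24$ ($Z = -2 - 22 = -24$)
$o{\left(V,h \right)} = 0$
$o{\left(-4,-4 \right)} - 42 Z = 0 - -1008 = 0 + 1008 = 1008$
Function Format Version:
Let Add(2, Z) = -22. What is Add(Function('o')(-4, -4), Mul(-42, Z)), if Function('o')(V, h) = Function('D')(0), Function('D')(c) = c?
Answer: 1008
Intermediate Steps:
Z = -24 (Z = Add(-2, -22) = -24)
Function('o')(V, h) = 0
Add(Function('o')(-4, -4), Mul(-42, Z)) = Add(0, Mul(-42, -24)) = Add(0, 1008) = 1008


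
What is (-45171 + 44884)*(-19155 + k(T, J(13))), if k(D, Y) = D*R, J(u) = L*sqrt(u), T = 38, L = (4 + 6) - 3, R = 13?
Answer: 5355707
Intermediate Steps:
L = 7 (L = 10 - 3 = 7)
J(u) = 7*sqrt(u)
k(D, Y) = 13*D (k(D, Y) = D*13 = 13*D)
(-45171 + 44884)*(-19155 + k(T, J(13))) = (-45171 + 44884)*(-19155 + 13*38) = -287*(-19155 + 494) = -287*(-18661) = 5355707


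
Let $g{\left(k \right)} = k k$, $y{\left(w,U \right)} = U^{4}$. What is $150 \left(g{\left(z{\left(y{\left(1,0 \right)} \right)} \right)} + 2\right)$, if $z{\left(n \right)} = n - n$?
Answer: $300$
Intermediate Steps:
$z{\left(n \right)} = 0$
$g{\left(k \right)} = k^{2}$
$150 \left(g{\left(z{\left(y{\left(1,0 \right)} \right)} \right)} + 2\right) = 150 \left(0^{2} + 2\right) = 150 \left(0 + 2\right) = 150 \cdot 2 = 300$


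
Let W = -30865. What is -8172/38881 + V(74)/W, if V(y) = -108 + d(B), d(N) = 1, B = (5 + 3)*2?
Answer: -248068513/1200062065 ≈ -0.20671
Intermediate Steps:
B = 16 (B = 8*2 = 16)
V(y) = -107 (V(y) = -108 + 1 = -107)
-8172/38881 + V(74)/W = -8172/38881 - 107/(-30865) = -8172*1/38881 - 107*(-1/30865) = -8172/38881 + 107/30865 = -248068513/1200062065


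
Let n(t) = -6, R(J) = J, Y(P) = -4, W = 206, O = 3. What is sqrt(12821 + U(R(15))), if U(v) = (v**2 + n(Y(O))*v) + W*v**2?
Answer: sqrt(59306) ≈ 243.53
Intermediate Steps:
U(v) = -6*v + 207*v**2 (U(v) = (v**2 - 6*v) + 206*v**2 = -6*v + 207*v**2)
sqrt(12821 + U(R(15))) = sqrt(12821 + 3*15*(-2 + 69*15)) = sqrt(12821 + 3*15*(-2 + 1035)) = sqrt(12821 + 3*15*1033) = sqrt(12821 + 46485) = sqrt(59306)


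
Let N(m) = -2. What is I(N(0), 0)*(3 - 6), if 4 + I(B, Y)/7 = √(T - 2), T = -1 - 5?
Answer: 84 - 42*I*√2 ≈ 84.0 - 59.397*I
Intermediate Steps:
T = -6
I(B, Y) = -28 + 14*I*√2 (I(B, Y) = -28 + 7*√(-6 - 2) = -28 + 7*√(-8) = -28 + 7*(2*I*√2) = -28 + 14*I*√2)
I(N(0), 0)*(3 - 6) = (-28 + 14*I*√2)*(3 - 6) = (-28 + 14*I*√2)*(-3) = 84 - 42*I*√2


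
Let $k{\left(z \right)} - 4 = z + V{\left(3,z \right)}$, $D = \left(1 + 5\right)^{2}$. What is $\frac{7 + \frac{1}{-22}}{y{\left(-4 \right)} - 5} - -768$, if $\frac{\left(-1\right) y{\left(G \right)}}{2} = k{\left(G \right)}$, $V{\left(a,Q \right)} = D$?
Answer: $\frac{1300839}{1694} \approx 767.91$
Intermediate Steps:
$D = 36$ ($D = 6^{2} = 36$)
$V{\left(a,Q \right)} = 36$
$k{\left(z \right)} = 40 + z$ ($k{\left(z \right)} = 4 + \left(z + 36\right) = 4 + \left(36 + z\right) = 40 + z$)
$y{\left(G \right)} = -80 - 2 G$ ($y{\left(G \right)} = - 2 \left(40 + G\right) = -80 - 2 G$)
$\frac{7 + \frac{1}{-22}}{y{\left(-4 \right)} - 5} - -768 = \frac{7 + \frac{1}{-22}}{\left(-80 - -8\right) - 5} - -768 = \frac{7 - \frac{1}{22}}{\left(-80 + 8\right) - 5} + 768 = \frac{153}{22 \left(-72 - 5\right)} + 768 = \frac{153}{22 \left(-77\right)} + 768 = \frac{153}{22} \left(- \frac{1}{77}\right) + 768 = - \frac{153}{1694} + 768 = \frac{1300839}{1694}$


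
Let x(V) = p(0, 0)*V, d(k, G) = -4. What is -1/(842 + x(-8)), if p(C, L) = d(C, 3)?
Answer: -1/874 ≈ -0.0011442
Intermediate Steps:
p(C, L) = -4
x(V) = -4*V
-1/(842 + x(-8)) = -1/(842 - 4*(-8)) = -1/(842 + 32) = -1/874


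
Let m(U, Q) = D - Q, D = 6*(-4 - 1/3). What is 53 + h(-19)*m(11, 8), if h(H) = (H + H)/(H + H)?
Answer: 19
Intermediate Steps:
h(H) = 1 (h(H) = (2*H)/((2*H)) = (2*H)*(1/(2*H)) = 1)
D = -26 (D = 6*(-4 - 1*⅓) = 6*(-4 - ⅓) = 6*(-13/3) = -26)
m(U, Q) = -26 - Q
53 + h(-19)*m(11, 8) = 53 + 1*(-26 - 1*8) = 53 + 1*(-26 - 8) = 53 + 1*(-34) = 53 - 34 = 19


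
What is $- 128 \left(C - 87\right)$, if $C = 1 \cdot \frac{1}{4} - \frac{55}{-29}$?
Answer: $\frac{314976}{29} \approx 10861.0$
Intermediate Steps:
$C = \frac{249}{116}$ ($C = 1 \cdot \frac{1}{4} - - \frac{55}{29} = \frac{1}{4} + \frac{55}{29} = \frac{249}{116} \approx 2.1466$)
$- 128 \left(C - 87\right) = - 128 \left(\frac{249}{116} - 87\right) = \left(-128\right) \left(- \frac{9843}{116}\right) = \frac{314976}{29}$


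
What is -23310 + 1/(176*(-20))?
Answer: -82051201/3520 ≈ -23310.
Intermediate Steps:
-23310 + 1/(176*(-20)) = -23310 + 1/(-3520) = -23310 - 1/3520 = -82051201/3520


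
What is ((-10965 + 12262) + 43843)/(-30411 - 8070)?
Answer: -45140/38481 ≈ -1.1730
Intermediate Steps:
((-10965 + 12262) + 43843)/(-30411 - 8070) = (1297 + 43843)/(-38481) = 45140*(-1/38481) = -45140/38481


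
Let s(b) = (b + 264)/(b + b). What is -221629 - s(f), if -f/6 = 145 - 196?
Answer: -22606253/102 ≈ -2.2163e+5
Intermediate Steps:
f = 306 (f = -6*(145 - 196) = -6*(-51) = 306)
s(b) = (264 + b)/(2*b) (s(b) = (264 + b)/((2*b)) = (264 + b)*(1/(2*b)) = (264 + b)/(2*b))
-221629 - s(f) = -221629 - (264 + 306)/(2*306) = -221629 - 570/(2*306) = -221629 - 1*95/102 = -221629 - 95/102 = -22606253/102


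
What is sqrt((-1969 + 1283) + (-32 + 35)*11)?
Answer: I*sqrt(653) ≈ 25.554*I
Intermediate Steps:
sqrt((-1969 + 1283) + (-32 + 35)*11) = sqrt(-686 + 3*11) = sqrt(-686 + 33) = sqrt(-653) = I*sqrt(653)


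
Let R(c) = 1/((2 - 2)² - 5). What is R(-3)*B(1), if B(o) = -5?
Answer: 1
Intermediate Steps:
R(c) = -⅕ (R(c) = 1/(0² - 5) = 1/(0 - 5) = 1/(-5) = -⅕)
R(-3)*B(1) = -⅕*(-5) = 1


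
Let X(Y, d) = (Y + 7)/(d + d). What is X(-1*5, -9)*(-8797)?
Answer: 8797/9 ≈ 977.44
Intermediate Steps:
X(Y, d) = (7 + Y)/(2*d) (X(Y, d) = (7 + Y)/((2*d)) = (7 + Y)*(1/(2*d)) = (7 + Y)/(2*d))
X(-1*5, -9)*(-8797) = ((1/2)*(7 - 1*5)/(-9))*(-8797) = ((1/2)*(-1/9)*(7 - 5))*(-8797) = ((1/2)*(-1/9)*2)*(-8797) = -1/9*(-8797) = 8797/9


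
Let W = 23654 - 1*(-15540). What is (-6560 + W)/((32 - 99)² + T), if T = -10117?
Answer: -777/134 ≈ -5.7985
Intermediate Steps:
W = 39194 (W = 23654 + 15540 = 39194)
(-6560 + W)/((32 - 99)² + T) = (-6560 + 39194)/((32 - 99)² - 10117) = 32634/((-67)² - 10117) = 32634/(4489 - 10117) = 32634/(-5628) = 32634*(-1/5628) = -777/134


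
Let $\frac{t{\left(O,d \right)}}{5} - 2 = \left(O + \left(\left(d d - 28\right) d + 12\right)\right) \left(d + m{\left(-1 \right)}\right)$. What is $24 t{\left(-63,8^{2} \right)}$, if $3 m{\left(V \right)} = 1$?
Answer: $2009523960$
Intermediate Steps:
$m{\left(V \right)} = \frac{1}{3}$ ($m{\left(V \right)} = \frac{1}{3} \cdot 1 = \frac{1}{3}$)
$t{\left(O,d \right)} = 10 + 5 \left(\frac{1}{3} + d\right) \left(12 + O + d \left(-28 + d^{2}\right)\right)$ ($t{\left(O,d \right)} = 10 + 5 \left(O + \left(\left(d d - 28\right) d + 12\right)\right) \left(d + \frac{1}{3}\right) = 10 + 5 \left(O + \left(\left(d^{2} - 28\right) d + 12\right)\right) \left(\frac{1}{3} + d\right) = 10 + 5 \left(O + \left(\left(-28 + d^{2}\right) d + 12\right)\right) \left(\frac{1}{3} + d\right) = 10 + 5 \left(O + \left(d \left(-28 + d^{2}\right) + 12\right)\right) \left(\frac{1}{3} + d\right) = 10 + 5 \left(O + \left(12 + d \left(-28 + d^{2}\right)\right)\right) \left(\frac{1}{3} + d\right) = 10 + 5 \left(12 + O + d \left(-28 + d^{2}\right)\right) \left(\frac{1}{3} + d\right) = 10 + 5 \left(\frac{1}{3} + d\right) \left(12 + O + d \left(-28 + d^{2}\right)\right)$)
$24 t{\left(-63,8^{2} \right)} = 24 \left(30 - 140 \left(8^{2}\right)^{2} + 5 \left(8^{2}\right)^{4} + \frac{5}{3} \left(-63\right) + \frac{5 \left(8^{2}\right)^{3}}{3} + \frac{40 \cdot 8^{2}}{3} + 5 \left(-63\right) 8^{2}\right) = 24 \left(30 - 140 \cdot 64^{2} + 5 \cdot 64^{4} - 105 + \frac{5 \cdot 64^{3}}{3} + \frac{40}{3} \cdot 64 + 5 \left(-63\right) 64\right) = 24 \left(30 - 573440 + 5 \cdot 16777216 - 105 + \frac{5}{3} \cdot 262144 + \frac{2560}{3} - 20160\right) = 24 \left(30 - 573440 + 83886080 - 105 + \frac{1310720}{3} + \frac{2560}{3} - 20160\right) = 24 \cdot 83730165 = 2009523960$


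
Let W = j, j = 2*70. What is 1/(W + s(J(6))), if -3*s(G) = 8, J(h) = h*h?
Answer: 3/412 ≈ 0.0072816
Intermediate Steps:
J(h) = h²
j = 140
W = 140
s(G) = -8/3 (s(G) = -⅓*8 = -8/3)
1/(W + s(J(6))) = 1/(140 - 8/3) = 1/(412/3) = 3/412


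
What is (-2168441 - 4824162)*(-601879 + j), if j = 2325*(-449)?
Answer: 11508453987812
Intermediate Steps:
j = -1043925
(-2168441 - 4824162)*(-601879 + j) = (-2168441 - 4824162)*(-601879 - 1043925) = -6992603*(-1645804) = 11508453987812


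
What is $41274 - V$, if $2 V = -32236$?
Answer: $57392$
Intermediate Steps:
$V = -16118$ ($V = \frac{1}{2} \left(-32236\right) = -16118$)
$41274 - V = 41274 - -16118 = 41274 + 16118 = 57392$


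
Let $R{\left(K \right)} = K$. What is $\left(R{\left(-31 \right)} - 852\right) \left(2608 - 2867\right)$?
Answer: $228697$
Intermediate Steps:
$\left(R{\left(-31 \right)} - 852\right) \left(2608 - 2867\right) = \left(-31 - 852\right) \left(2608 - 2867\right) = \left(-883\right) \left(-259\right) = 228697$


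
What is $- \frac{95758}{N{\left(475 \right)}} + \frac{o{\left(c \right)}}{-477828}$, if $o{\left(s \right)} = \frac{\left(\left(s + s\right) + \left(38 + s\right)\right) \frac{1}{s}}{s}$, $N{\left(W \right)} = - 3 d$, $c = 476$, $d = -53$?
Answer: $- \frac{1727863048490753}{2869005458592} \approx -602.25$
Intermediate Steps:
$N{\left(W \right)} = 159$ ($N{\left(W \right)} = \left(-3\right) \left(-53\right) = 159$)
$o{\left(s \right)} = \frac{38 + 3 s}{s^{2}}$ ($o{\left(s \right)} = \frac{\left(2 s + \left(38 + s\right)\right) \frac{1}{s}}{s} = \frac{\left(38 + 3 s\right) \frac{1}{s}}{s} = \frac{\frac{1}{s} \left(38 + 3 s\right)}{s} = \frac{38 + 3 s}{s^{2}}$)
$- \frac{95758}{N{\left(475 \right)}} + \frac{o{\left(c \right)}}{-477828} = - \frac{95758}{159} + \frac{\frac{1}{226576} \left(38 + 3 \cdot 476\right)}{-477828} = \left(-95758\right) \frac{1}{159} + \frac{38 + 1428}{226576} \left(- \frac{1}{477828}\right) = - \frac{95758}{159} + \frac{1}{226576} \cdot 1466 \left(- \frac{1}{477828}\right) = - \frac{95758}{159} + \frac{733}{113288} \left(- \frac{1}{477828}\right) = - \frac{95758}{159} - \frac{733}{54132178464} = - \frac{1727863048490753}{2869005458592}$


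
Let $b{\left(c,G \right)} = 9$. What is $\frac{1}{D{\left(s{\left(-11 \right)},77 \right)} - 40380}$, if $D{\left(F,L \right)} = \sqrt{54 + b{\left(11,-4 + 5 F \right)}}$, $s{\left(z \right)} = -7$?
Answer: $- \frac{13460}{543514779} - \frac{\sqrt{7}}{543514779} \approx -2.477 \cdot 10^{-5}$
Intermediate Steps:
$D{\left(F,L \right)} = 3 \sqrt{7}$ ($D{\left(F,L \right)} = \sqrt{54 + 9} = \sqrt{63} = 3 \sqrt{7}$)
$\frac{1}{D{\left(s{\left(-11 \right)},77 \right)} - 40380} = \frac{1}{3 \sqrt{7} - 40380} = \frac{1}{-40380 + 3 \sqrt{7}}$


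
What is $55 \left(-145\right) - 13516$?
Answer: $-21491$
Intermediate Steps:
$55 \left(-145\right) - 13516 = -7975 - 13516 = -21491$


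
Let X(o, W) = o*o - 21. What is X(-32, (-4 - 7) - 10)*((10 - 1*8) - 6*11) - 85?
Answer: -64277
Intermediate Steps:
X(o, W) = -21 + o**2 (X(o, W) = o**2 - 21 = -21 + o**2)
X(-32, (-4 - 7) - 10)*((10 - 1*8) - 6*11) - 85 = (-21 + (-32)**2)*((10 - 1*8) - 6*11) - 85 = (-21 + 1024)*((10 - 8) - 66) - 85 = 1003*(2 - 66) - 85 = 1003*(-64) - 85 = -64192 - 85 = -64277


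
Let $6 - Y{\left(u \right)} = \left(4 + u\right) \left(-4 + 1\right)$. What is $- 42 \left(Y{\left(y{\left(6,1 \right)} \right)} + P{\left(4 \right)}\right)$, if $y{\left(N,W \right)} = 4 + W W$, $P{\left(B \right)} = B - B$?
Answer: $-1386$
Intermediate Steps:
$P{\left(B \right)} = 0$
$y{\left(N,W \right)} = 4 + W^{2}$
$Y{\left(u \right)} = 18 + 3 u$ ($Y{\left(u \right)} = 6 - \left(4 + u\right) \left(-4 + 1\right) = 6 - \left(4 + u\right) \left(-3\right) = 6 - \left(-12 - 3 u\right) = 6 + \left(12 + 3 u\right) = 18 + 3 u$)
$- 42 \left(Y{\left(y{\left(6,1 \right)} \right)} + P{\left(4 \right)}\right) = - 42 \left(\left(18 + 3 \left(4 + 1^{2}\right)\right) + 0\right) = - 42 \left(\left(18 + 3 \left(4 + 1\right)\right) + 0\right) = - 42 \left(\left(18 + 3 \cdot 5\right) + 0\right) = - 42 \left(\left(18 + 15\right) + 0\right) = - 42 \left(33 + 0\right) = \left(-42\right) 33 = -1386$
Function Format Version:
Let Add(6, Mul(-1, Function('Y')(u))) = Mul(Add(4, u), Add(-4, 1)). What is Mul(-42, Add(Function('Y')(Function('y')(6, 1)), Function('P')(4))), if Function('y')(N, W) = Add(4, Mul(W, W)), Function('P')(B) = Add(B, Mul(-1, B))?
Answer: -1386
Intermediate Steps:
Function('P')(B) = 0
Function('y')(N, W) = Add(4, Pow(W, 2))
Function('Y')(u) = Add(18, Mul(3, u)) (Function('Y')(u) = Add(6, Mul(-1, Mul(Add(4, u), Add(-4, 1)))) = Add(6, Mul(-1, Mul(Add(4, u), -3))) = Add(6, Mul(-1, Add(-12, Mul(-3, u)))) = Add(6, Add(12, Mul(3, u))) = Add(18, Mul(3, u)))
Mul(-42, Add(Function('Y')(Function('y')(6, 1)), Function('P')(4))) = Mul(-42, Add(Add(18, Mul(3, Add(4, Pow(1, 2)))), 0)) = Mul(-42, Add(Add(18, Mul(3, Add(4, 1))), 0)) = Mul(-42, Add(Add(18, Mul(3, 5)), 0)) = Mul(-42, Add(Add(18, 15), 0)) = Mul(-42, Add(33, 0)) = Mul(-42, 33) = -1386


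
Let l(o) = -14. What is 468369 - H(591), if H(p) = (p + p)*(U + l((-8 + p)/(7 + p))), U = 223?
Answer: 221331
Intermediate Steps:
H(p) = 418*p (H(p) = (p + p)*(223 - 14) = (2*p)*209 = 418*p)
468369 - H(591) = 468369 - 418*591 = 468369 - 1*247038 = 468369 - 247038 = 221331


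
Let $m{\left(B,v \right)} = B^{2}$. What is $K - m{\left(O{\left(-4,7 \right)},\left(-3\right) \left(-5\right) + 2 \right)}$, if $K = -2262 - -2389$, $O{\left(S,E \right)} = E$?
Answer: $78$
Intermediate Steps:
$K = 127$ ($K = -2262 + 2389 = 127$)
$K - m{\left(O{\left(-4,7 \right)},\left(-3\right) \left(-5\right) + 2 \right)} = 127 - 7^{2} = 127 - 49 = 78$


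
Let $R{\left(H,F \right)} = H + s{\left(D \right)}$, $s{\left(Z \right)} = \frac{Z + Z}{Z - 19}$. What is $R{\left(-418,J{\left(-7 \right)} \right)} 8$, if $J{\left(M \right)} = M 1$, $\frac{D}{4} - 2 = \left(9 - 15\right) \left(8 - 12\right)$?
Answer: $- \frac{282576}{85} \approx -3324.4$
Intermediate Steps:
$D = 104$ ($D = 8 + 4 \left(9 - 15\right) \left(8 - 12\right) = 8 + 4 \left(\left(-6\right) \left(-4\right)\right) = 8 + 4 \cdot 24 = 8 + 96 = 104$)
$s{\left(Z \right)} = \frac{2 Z}{-19 + Z}$
$J{\left(M \right)} = M$
$R{\left(H,F \right)} = \frac{208}{85} + H$ ($R{\left(H,F \right)} = H + 2 \cdot 104 \frac{1}{-19 + 104} = H + 2 \cdot 104 \cdot \frac{1}{85} = H + \frac{208}{85} = \frac{208}{85} + H$)
$R{\left(-418,J{\left(-7 \right)} \right)} 8 = \left(\frac{208}{85} - 418\right) 8 = \left(- \frac{35322}{85}\right) 8 = - \frac{282576}{85}$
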